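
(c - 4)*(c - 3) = c^2 - 7*c + 12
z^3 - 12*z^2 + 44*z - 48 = (z - 6)*(z - 4)*(z - 2)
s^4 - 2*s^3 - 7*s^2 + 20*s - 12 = (s - 2)^2*(s - 1)*(s + 3)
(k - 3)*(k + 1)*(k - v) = k^3 - k^2*v - 2*k^2 + 2*k*v - 3*k + 3*v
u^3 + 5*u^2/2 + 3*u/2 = u*(u + 1)*(u + 3/2)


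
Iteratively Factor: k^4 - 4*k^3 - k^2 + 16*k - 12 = (k - 2)*(k^3 - 2*k^2 - 5*k + 6) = (k - 2)*(k - 1)*(k^2 - k - 6) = (k - 3)*(k - 2)*(k - 1)*(k + 2)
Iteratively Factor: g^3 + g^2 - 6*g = (g + 3)*(g^2 - 2*g) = (g - 2)*(g + 3)*(g)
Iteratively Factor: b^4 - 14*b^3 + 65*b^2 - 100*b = (b)*(b^3 - 14*b^2 + 65*b - 100) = b*(b - 5)*(b^2 - 9*b + 20) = b*(b - 5)^2*(b - 4)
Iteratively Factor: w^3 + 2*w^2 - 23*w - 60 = (w + 3)*(w^2 - w - 20) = (w + 3)*(w + 4)*(w - 5)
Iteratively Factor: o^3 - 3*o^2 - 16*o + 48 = (o - 3)*(o^2 - 16) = (o - 4)*(o - 3)*(o + 4)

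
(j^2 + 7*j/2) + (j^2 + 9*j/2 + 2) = 2*j^2 + 8*j + 2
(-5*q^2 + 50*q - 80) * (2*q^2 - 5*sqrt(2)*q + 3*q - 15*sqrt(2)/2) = -10*q^4 + 25*sqrt(2)*q^3 + 85*q^3 - 425*sqrt(2)*q^2/2 - 10*q^2 - 240*q + 25*sqrt(2)*q + 600*sqrt(2)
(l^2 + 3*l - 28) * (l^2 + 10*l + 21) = l^4 + 13*l^3 + 23*l^2 - 217*l - 588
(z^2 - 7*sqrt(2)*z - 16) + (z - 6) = z^2 - 7*sqrt(2)*z + z - 22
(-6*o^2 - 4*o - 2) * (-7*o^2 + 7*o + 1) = 42*o^4 - 14*o^3 - 20*o^2 - 18*o - 2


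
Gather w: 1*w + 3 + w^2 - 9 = w^2 + w - 6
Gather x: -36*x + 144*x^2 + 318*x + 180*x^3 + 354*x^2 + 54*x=180*x^3 + 498*x^2 + 336*x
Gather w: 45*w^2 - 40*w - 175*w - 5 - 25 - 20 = 45*w^2 - 215*w - 50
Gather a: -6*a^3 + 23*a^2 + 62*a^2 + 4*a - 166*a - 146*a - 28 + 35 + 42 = -6*a^3 + 85*a^2 - 308*a + 49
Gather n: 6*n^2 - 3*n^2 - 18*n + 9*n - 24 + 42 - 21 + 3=3*n^2 - 9*n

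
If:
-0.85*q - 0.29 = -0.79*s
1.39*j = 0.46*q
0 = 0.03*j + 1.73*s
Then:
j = -0.11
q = -0.34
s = 0.00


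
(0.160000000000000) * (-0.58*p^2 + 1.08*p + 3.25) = -0.0928*p^2 + 0.1728*p + 0.52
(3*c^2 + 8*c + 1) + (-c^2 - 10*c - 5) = 2*c^2 - 2*c - 4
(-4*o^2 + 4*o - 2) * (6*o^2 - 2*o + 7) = -24*o^4 + 32*o^3 - 48*o^2 + 32*o - 14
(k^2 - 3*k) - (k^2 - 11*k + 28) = 8*k - 28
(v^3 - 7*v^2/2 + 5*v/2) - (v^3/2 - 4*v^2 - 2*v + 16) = v^3/2 + v^2/2 + 9*v/2 - 16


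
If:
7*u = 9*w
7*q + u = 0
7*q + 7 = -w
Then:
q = -9/2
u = 63/2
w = 49/2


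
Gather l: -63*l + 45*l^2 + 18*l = 45*l^2 - 45*l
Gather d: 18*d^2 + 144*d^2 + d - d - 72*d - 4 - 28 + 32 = 162*d^2 - 72*d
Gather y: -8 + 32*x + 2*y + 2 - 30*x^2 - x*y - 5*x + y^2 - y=-30*x^2 + 27*x + y^2 + y*(1 - x) - 6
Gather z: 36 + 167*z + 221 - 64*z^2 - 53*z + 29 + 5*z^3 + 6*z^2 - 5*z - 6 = 5*z^3 - 58*z^2 + 109*z + 280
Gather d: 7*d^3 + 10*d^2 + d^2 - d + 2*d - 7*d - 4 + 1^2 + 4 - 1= 7*d^3 + 11*d^2 - 6*d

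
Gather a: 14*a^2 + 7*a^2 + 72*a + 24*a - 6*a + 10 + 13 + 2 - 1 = 21*a^2 + 90*a + 24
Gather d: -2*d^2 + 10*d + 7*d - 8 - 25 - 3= -2*d^2 + 17*d - 36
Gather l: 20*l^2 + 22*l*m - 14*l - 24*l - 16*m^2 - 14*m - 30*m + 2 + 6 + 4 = 20*l^2 + l*(22*m - 38) - 16*m^2 - 44*m + 12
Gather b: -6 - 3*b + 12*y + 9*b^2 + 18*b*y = 9*b^2 + b*(18*y - 3) + 12*y - 6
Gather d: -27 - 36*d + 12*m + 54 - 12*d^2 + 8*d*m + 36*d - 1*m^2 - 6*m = -12*d^2 + 8*d*m - m^2 + 6*m + 27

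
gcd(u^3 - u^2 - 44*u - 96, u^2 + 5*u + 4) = u + 4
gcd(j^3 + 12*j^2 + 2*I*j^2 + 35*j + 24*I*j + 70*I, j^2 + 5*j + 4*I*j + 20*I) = j + 5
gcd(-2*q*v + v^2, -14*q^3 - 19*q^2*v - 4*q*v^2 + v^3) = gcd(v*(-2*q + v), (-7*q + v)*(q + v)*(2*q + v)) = 1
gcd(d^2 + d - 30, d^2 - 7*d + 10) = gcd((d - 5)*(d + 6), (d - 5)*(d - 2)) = d - 5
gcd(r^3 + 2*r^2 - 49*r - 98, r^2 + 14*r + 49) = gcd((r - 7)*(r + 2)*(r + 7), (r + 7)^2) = r + 7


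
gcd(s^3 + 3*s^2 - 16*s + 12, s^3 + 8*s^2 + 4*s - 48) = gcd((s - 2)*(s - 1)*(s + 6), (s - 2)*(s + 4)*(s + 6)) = s^2 + 4*s - 12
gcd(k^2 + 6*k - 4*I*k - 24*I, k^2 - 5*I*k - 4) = k - 4*I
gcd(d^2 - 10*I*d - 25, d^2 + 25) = d - 5*I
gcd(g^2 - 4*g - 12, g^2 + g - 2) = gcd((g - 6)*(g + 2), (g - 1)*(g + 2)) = g + 2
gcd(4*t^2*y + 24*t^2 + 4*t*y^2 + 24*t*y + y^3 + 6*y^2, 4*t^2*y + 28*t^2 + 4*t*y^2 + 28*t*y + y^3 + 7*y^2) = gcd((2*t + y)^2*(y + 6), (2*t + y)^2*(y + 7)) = 4*t^2 + 4*t*y + y^2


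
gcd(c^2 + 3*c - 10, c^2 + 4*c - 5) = c + 5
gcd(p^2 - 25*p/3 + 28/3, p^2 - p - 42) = p - 7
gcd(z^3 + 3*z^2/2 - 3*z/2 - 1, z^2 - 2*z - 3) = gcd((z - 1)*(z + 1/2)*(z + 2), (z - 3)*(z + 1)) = 1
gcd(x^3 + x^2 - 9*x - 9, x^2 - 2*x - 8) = 1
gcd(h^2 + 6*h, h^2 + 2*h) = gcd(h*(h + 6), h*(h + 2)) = h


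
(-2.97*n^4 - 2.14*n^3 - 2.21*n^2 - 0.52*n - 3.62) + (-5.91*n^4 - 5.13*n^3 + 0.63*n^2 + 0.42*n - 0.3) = -8.88*n^4 - 7.27*n^3 - 1.58*n^2 - 0.1*n - 3.92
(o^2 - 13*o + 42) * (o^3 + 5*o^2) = o^5 - 8*o^4 - 23*o^3 + 210*o^2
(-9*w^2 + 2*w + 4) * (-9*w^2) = 81*w^4 - 18*w^3 - 36*w^2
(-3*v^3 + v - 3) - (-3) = -3*v^3 + v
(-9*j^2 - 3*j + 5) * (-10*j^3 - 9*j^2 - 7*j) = 90*j^5 + 111*j^4 + 40*j^3 - 24*j^2 - 35*j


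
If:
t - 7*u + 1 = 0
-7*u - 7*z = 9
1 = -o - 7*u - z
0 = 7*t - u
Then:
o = -33/56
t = 1/48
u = 7/48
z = -481/336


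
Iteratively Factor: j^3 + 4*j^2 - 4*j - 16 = (j + 4)*(j^2 - 4) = (j + 2)*(j + 4)*(j - 2)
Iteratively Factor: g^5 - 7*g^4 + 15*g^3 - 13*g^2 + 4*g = (g)*(g^4 - 7*g^3 + 15*g^2 - 13*g + 4) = g*(g - 1)*(g^3 - 6*g^2 + 9*g - 4) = g*(g - 1)^2*(g^2 - 5*g + 4) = g*(g - 4)*(g - 1)^2*(g - 1)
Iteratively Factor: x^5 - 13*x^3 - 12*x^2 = (x)*(x^4 - 13*x^2 - 12*x) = x^2*(x^3 - 13*x - 12) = x^2*(x + 1)*(x^2 - x - 12) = x^2*(x - 4)*(x + 1)*(x + 3)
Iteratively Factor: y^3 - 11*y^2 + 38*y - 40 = (y - 5)*(y^2 - 6*y + 8) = (y - 5)*(y - 2)*(y - 4)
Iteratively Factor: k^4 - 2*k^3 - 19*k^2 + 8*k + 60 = (k + 3)*(k^3 - 5*k^2 - 4*k + 20) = (k - 2)*(k + 3)*(k^2 - 3*k - 10) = (k - 5)*(k - 2)*(k + 3)*(k + 2)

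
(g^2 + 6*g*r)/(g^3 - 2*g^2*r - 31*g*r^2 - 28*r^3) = g*(-g - 6*r)/(-g^3 + 2*g^2*r + 31*g*r^2 + 28*r^3)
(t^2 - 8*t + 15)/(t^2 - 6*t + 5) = (t - 3)/(t - 1)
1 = 1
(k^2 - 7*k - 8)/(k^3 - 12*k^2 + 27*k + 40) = 1/(k - 5)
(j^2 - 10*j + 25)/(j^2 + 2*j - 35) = (j - 5)/(j + 7)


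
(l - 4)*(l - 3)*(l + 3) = l^3 - 4*l^2 - 9*l + 36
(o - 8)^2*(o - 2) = o^3 - 18*o^2 + 96*o - 128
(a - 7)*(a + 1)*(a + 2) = a^3 - 4*a^2 - 19*a - 14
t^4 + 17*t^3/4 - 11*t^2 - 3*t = t*(t - 2)*(t + 1/4)*(t + 6)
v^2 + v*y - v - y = (v - 1)*(v + y)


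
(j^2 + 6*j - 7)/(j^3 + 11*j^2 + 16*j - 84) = (j - 1)/(j^2 + 4*j - 12)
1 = 1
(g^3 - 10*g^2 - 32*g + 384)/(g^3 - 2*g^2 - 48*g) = (g - 8)/g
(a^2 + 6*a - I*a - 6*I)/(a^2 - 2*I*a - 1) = (a + 6)/(a - I)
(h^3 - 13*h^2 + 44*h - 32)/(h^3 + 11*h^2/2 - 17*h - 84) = 2*(h^2 - 9*h + 8)/(2*h^2 + 19*h + 42)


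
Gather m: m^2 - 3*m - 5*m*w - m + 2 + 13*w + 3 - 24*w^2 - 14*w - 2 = m^2 + m*(-5*w - 4) - 24*w^2 - w + 3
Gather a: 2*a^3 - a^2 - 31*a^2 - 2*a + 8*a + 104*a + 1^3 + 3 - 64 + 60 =2*a^3 - 32*a^2 + 110*a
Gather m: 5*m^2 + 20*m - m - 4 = 5*m^2 + 19*m - 4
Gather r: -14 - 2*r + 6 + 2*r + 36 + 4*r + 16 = 4*r + 44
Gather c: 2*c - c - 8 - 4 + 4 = c - 8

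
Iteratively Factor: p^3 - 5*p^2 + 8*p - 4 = (p - 2)*(p^2 - 3*p + 2) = (p - 2)*(p - 1)*(p - 2)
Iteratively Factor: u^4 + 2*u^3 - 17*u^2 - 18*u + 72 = (u + 3)*(u^3 - u^2 - 14*u + 24) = (u - 3)*(u + 3)*(u^2 + 2*u - 8) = (u - 3)*(u - 2)*(u + 3)*(u + 4)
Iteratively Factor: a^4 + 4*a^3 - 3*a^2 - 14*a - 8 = (a + 1)*(a^3 + 3*a^2 - 6*a - 8) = (a + 1)^2*(a^2 + 2*a - 8) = (a + 1)^2*(a + 4)*(a - 2)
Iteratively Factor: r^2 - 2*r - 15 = (r + 3)*(r - 5)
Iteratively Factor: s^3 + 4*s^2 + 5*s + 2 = (s + 2)*(s^2 + 2*s + 1) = (s + 1)*(s + 2)*(s + 1)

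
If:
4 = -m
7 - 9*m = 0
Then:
No Solution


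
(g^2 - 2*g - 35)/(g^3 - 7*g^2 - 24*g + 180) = (g - 7)/(g^2 - 12*g + 36)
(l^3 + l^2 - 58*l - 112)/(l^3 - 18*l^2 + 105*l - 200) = (l^2 + 9*l + 14)/(l^2 - 10*l + 25)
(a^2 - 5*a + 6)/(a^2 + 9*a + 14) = (a^2 - 5*a + 6)/(a^2 + 9*a + 14)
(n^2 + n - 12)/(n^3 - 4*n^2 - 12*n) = (-n^2 - n + 12)/(n*(-n^2 + 4*n + 12))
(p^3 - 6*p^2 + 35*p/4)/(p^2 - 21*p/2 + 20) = p*(2*p - 7)/(2*(p - 8))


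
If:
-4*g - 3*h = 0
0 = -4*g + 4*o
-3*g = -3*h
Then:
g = 0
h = 0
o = 0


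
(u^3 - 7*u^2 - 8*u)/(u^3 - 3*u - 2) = u*(u - 8)/(u^2 - u - 2)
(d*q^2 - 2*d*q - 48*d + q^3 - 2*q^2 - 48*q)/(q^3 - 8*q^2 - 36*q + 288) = (d + q)/(q - 6)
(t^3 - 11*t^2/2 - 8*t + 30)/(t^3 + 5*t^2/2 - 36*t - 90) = (t - 2)/(t + 6)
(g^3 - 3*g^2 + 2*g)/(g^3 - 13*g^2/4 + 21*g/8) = 8*(g^2 - 3*g + 2)/(8*g^2 - 26*g + 21)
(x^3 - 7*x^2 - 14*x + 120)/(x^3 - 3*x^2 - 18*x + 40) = (x - 6)/(x - 2)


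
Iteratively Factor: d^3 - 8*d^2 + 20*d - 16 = (d - 4)*(d^2 - 4*d + 4) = (d - 4)*(d - 2)*(d - 2)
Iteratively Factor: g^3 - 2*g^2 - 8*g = (g - 4)*(g^2 + 2*g) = g*(g - 4)*(g + 2)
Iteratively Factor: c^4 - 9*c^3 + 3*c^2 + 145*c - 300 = (c - 5)*(c^3 - 4*c^2 - 17*c + 60) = (c - 5)*(c - 3)*(c^2 - c - 20) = (c - 5)*(c - 3)*(c + 4)*(c - 5)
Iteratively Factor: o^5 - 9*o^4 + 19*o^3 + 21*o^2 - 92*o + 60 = (o + 2)*(o^4 - 11*o^3 + 41*o^2 - 61*o + 30) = (o - 2)*(o + 2)*(o^3 - 9*o^2 + 23*o - 15) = (o - 2)*(o - 1)*(o + 2)*(o^2 - 8*o + 15) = (o - 3)*(o - 2)*(o - 1)*(o + 2)*(o - 5)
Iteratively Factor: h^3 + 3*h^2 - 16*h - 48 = (h + 4)*(h^2 - h - 12) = (h - 4)*(h + 4)*(h + 3)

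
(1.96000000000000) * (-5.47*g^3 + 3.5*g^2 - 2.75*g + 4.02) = -10.7212*g^3 + 6.86*g^2 - 5.39*g + 7.8792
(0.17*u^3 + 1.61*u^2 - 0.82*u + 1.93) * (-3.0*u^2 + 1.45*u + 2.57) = -0.51*u^5 - 4.5835*u^4 + 5.2314*u^3 - 2.8413*u^2 + 0.6911*u + 4.9601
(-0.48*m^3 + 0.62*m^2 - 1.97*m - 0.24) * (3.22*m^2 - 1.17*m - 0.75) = -1.5456*m^5 + 2.558*m^4 - 6.7088*m^3 + 1.0671*m^2 + 1.7583*m + 0.18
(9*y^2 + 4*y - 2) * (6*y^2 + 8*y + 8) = 54*y^4 + 96*y^3 + 92*y^2 + 16*y - 16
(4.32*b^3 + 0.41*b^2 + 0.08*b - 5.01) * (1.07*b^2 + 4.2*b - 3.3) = 4.6224*b^5 + 18.5827*b^4 - 12.4484*b^3 - 6.3777*b^2 - 21.306*b + 16.533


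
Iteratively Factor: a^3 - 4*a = (a - 2)*(a^2 + 2*a) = (a - 2)*(a + 2)*(a)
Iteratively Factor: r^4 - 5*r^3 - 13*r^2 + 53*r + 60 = (r - 4)*(r^3 - r^2 - 17*r - 15) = (r - 4)*(r + 3)*(r^2 - 4*r - 5) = (r - 5)*(r - 4)*(r + 3)*(r + 1)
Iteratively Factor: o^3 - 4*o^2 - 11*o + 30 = (o + 3)*(o^2 - 7*o + 10) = (o - 5)*(o + 3)*(o - 2)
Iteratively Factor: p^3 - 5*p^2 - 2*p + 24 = (p + 2)*(p^2 - 7*p + 12) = (p - 3)*(p + 2)*(p - 4)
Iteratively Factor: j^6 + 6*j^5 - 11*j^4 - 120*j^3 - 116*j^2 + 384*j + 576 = (j - 2)*(j^5 + 8*j^4 + 5*j^3 - 110*j^2 - 336*j - 288) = (j - 2)*(j + 3)*(j^4 + 5*j^3 - 10*j^2 - 80*j - 96) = (j - 2)*(j + 2)*(j + 3)*(j^3 + 3*j^2 - 16*j - 48) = (j - 2)*(j + 2)*(j + 3)*(j + 4)*(j^2 - j - 12) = (j - 4)*(j - 2)*(j + 2)*(j + 3)*(j + 4)*(j + 3)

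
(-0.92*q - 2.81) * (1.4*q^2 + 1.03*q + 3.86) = -1.288*q^3 - 4.8816*q^2 - 6.4455*q - 10.8466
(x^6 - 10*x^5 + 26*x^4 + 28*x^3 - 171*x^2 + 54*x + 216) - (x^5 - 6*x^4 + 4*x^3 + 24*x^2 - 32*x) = x^6 - 11*x^5 + 32*x^4 + 24*x^3 - 195*x^2 + 86*x + 216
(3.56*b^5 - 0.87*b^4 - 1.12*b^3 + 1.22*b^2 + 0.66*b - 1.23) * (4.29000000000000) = 15.2724*b^5 - 3.7323*b^4 - 4.8048*b^3 + 5.2338*b^2 + 2.8314*b - 5.2767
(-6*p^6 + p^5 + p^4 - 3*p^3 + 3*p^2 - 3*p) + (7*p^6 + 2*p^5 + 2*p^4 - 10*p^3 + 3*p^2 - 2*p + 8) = p^6 + 3*p^5 + 3*p^4 - 13*p^3 + 6*p^2 - 5*p + 8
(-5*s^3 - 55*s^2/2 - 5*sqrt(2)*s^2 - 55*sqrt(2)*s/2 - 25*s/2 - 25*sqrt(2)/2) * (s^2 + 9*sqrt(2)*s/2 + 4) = -5*s^5 - 55*sqrt(2)*s^4/2 - 55*s^4/2 - 605*sqrt(2)*s^3/4 - 155*s^3/2 - 715*s^2/2 - 355*sqrt(2)*s^2/4 - 325*s/2 - 110*sqrt(2)*s - 50*sqrt(2)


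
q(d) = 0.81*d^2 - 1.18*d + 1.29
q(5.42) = 18.69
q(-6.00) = 37.53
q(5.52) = 19.46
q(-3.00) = 12.12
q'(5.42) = 7.60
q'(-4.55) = -8.55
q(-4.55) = 23.43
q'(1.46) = 1.19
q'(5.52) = 7.76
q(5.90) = 22.52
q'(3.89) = 5.12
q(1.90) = 1.97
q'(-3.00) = -6.04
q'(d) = 1.62*d - 1.18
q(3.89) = 8.96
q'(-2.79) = -5.70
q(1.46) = 1.29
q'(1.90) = 1.90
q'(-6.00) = -10.90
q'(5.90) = 8.38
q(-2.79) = 10.89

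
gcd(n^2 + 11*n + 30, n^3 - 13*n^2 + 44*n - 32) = 1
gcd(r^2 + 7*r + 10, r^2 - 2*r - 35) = r + 5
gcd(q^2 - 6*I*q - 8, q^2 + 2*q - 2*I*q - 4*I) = q - 2*I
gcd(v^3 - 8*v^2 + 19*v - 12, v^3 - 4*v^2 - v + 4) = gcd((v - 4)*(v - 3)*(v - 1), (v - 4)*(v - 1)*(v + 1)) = v^2 - 5*v + 4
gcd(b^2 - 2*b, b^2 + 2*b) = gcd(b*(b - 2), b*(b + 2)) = b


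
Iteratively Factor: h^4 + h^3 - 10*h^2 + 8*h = (h - 2)*(h^3 + 3*h^2 - 4*h) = (h - 2)*(h - 1)*(h^2 + 4*h) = (h - 2)*(h - 1)*(h + 4)*(h)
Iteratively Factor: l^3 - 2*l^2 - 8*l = (l - 4)*(l^2 + 2*l) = (l - 4)*(l + 2)*(l)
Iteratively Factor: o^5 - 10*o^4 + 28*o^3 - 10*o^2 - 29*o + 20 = (o - 1)*(o^4 - 9*o^3 + 19*o^2 + 9*o - 20) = (o - 1)*(o + 1)*(o^3 - 10*o^2 + 29*o - 20) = (o - 1)^2*(o + 1)*(o^2 - 9*o + 20) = (o - 5)*(o - 1)^2*(o + 1)*(o - 4)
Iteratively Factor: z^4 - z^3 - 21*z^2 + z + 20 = (z - 5)*(z^3 + 4*z^2 - z - 4) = (z - 5)*(z + 4)*(z^2 - 1) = (z - 5)*(z - 1)*(z + 4)*(z + 1)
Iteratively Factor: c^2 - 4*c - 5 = (c - 5)*(c + 1)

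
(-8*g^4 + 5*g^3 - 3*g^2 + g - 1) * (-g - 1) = 8*g^5 + 3*g^4 - 2*g^3 + 2*g^2 + 1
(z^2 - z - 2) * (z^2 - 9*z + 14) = z^4 - 10*z^3 + 21*z^2 + 4*z - 28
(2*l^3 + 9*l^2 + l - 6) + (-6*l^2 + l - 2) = 2*l^3 + 3*l^2 + 2*l - 8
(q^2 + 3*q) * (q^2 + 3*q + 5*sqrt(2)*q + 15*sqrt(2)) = q^4 + 6*q^3 + 5*sqrt(2)*q^3 + 9*q^2 + 30*sqrt(2)*q^2 + 45*sqrt(2)*q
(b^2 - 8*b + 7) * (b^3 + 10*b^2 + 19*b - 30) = b^5 + 2*b^4 - 54*b^3 - 112*b^2 + 373*b - 210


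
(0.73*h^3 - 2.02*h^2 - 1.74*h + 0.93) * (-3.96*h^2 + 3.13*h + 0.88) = -2.8908*h^5 + 10.2841*h^4 + 1.2102*h^3 - 10.9066*h^2 + 1.3797*h + 0.8184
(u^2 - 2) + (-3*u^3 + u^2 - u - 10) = -3*u^3 + 2*u^2 - u - 12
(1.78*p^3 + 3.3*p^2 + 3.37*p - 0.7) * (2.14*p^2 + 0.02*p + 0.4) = 3.8092*p^5 + 7.0976*p^4 + 7.9898*p^3 - 0.1106*p^2 + 1.334*p - 0.28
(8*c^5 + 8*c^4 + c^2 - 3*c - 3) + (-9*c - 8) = 8*c^5 + 8*c^4 + c^2 - 12*c - 11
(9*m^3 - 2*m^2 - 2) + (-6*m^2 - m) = 9*m^3 - 8*m^2 - m - 2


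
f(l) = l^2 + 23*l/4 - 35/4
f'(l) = 2*l + 23/4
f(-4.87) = -13.04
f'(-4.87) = -3.99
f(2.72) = 14.29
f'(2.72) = 11.19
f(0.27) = -7.12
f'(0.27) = 6.29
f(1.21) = -0.33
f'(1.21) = 8.17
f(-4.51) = -14.34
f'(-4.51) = -3.27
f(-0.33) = -10.54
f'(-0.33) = 5.09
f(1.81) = 4.93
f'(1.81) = 9.37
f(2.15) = 8.24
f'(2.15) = 10.05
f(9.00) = 124.00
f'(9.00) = 23.75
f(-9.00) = 20.50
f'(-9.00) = -12.25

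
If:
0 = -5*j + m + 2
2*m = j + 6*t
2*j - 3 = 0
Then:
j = 3/2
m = 11/2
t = 19/12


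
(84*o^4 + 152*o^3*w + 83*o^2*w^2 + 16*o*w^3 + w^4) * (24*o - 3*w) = 2016*o^5 + 3396*o^4*w + 1536*o^3*w^2 + 135*o^2*w^3 - 24*o*w^4 - 3*w^5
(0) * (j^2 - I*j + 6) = 0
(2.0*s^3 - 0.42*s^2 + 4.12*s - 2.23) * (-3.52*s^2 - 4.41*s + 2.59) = -7.04*s^5 - 7.3416*s^4 - 7.4702*s^3 - 11.4074*s^2 + 20.5051*s - 5.7757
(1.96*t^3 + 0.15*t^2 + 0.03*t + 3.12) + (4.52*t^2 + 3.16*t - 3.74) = 1.96*t^3 + 4.67*t^2 + 3.19*t - 0.62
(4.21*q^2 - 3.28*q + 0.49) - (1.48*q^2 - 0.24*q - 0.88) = 2.73*q^2 - 3.04*q + 1.37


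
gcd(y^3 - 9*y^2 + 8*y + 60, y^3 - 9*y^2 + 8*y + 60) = y^3 - 9*y^2 + 8*y + 60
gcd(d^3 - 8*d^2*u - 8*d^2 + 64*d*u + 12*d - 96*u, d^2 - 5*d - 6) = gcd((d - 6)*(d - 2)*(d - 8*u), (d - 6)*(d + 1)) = d - 6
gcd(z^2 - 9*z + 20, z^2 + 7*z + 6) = 1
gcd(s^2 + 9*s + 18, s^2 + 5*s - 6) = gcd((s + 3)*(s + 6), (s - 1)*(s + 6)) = s + 6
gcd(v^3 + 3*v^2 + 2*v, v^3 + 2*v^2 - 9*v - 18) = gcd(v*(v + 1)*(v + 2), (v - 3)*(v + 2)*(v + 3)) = v + 2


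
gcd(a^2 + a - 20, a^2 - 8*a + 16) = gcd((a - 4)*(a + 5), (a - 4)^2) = a - 4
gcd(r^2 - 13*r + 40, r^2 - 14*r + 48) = r - 8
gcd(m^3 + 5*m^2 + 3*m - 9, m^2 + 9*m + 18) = m + 3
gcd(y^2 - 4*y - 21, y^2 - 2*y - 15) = y + 3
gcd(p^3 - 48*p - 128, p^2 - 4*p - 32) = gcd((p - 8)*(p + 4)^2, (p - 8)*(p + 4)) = p^2 - 4*p - 32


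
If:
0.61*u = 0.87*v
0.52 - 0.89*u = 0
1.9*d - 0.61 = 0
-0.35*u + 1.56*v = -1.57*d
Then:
No Solution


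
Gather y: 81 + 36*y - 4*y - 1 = 32*y + 80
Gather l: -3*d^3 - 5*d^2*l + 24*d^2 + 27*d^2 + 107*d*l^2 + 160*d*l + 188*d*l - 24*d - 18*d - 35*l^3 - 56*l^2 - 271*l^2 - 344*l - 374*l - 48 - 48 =-3*d^3 + 51*d^2 - 42*d - 35*l^3 + l^2*(107*d - 327) + l*(-5*d^2 + 348*d - 718) - 96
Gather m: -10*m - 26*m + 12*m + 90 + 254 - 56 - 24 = 264 - 24*m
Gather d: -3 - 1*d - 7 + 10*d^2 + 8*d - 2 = 10*d^2 + 7*d - 12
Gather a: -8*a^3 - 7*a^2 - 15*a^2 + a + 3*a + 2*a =-8*a^3 - 22*a^2 + 6*a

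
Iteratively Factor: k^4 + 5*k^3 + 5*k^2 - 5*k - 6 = (k + 1)*(k^3 + 4*k^2 + k - 6) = (k + 1)*(k + 3)*(k^2 + k - 2) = (k - 1)*(k + 1)*(k + 3)*(k + 2)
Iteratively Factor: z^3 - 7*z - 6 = (z + 2)*(z^2 - 2*z - 3) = (z + 1)*(z + 2)*(z - 3)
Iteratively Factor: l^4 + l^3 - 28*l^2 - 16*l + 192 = (l - 3)*(l^3 + 4*l^2 - 16*l - 64) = (l - 3)*(l + 4)*(l^2 - 16) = (l - 3)*(l + 4)^2*(l - 4)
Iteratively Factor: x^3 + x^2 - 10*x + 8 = (x + 4)*(x^2 - 3*x + 2) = (x - 1)*(x + 4)*(x - 2)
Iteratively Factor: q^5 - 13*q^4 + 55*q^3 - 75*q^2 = (q - 5)*(q^4 - 8*q^3 + 15*q^2) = (q - 5)^2*(q^3 - 3*q^2) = q*(q - 5)^2*(q^2 - 3*q) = q*(q - 5)^2*(q - 3)*(q)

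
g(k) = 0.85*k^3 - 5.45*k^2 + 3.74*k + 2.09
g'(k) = 2.55*k^2 - 10.9*k + 3.74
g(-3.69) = -128.63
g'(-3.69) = 78.68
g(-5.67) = -349.27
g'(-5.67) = 147.52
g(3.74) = -15.69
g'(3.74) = -1.36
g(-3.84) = -140.76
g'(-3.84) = 83.20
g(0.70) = 2.33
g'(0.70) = -2.64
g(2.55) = -9.72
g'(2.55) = -7.47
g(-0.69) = -3.36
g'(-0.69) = 12.48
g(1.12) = 0.64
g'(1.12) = -5.27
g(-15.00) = -4149.01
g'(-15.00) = 740.99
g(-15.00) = -4149.01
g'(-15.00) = 740.99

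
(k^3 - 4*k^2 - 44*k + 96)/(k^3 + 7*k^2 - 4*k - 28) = (k^2 - 2*k - 48)/(k^2 + 9*k + 14)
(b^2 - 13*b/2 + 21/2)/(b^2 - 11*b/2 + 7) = (b - 3)/(b - 2)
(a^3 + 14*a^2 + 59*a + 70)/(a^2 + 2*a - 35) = (a^2 + 7*a + 10)/(a - 5)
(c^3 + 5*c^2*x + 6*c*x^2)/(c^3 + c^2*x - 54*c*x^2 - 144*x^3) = c*(-c - 2*x)/(-c^2 + 2*c*x + 48*x^2)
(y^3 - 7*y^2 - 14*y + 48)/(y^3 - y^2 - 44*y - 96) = (y - 2)/(y + 4)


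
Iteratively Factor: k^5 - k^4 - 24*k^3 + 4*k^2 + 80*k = (k - 5)*(k^4 + 4*k^3 - 4*k^2 - 16*k) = (k - 5)*(k + 2)*(k^3 + 2*k^2 - 8*k) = (k - 5)*(k - 2)*(k + 2)*(k^2 + 4*k) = k*(k - 5)*(k - 2)*(k + 2)*(k + 4)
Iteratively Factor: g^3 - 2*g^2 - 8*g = (g + 2)*(g^2 - 4*g) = (g - 4)*(g + 2)*(g)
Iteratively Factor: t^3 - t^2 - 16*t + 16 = (t - 4)*(t^2 + 3*t - 4) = (t - 4)*(t + 4)*(t - 1)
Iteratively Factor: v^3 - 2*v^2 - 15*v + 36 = (v + 4)*(v^2 - 6*v + 9) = (v - 3)*(v + 4)*(v - 3)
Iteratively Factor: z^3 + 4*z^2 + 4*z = (z + 2)*(z^2 + 2*z) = z*(z + 2)*(z + 2)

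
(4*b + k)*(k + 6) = 4*b*k + 24*b + k^2 + 6*k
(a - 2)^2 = a^2 - 4*a + 4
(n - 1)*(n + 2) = n^2 + n - 2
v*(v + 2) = v^2 + 2*v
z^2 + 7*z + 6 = (z + 1)*(z + 6)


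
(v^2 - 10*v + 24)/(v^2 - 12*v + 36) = (v - 4)/(v - 6)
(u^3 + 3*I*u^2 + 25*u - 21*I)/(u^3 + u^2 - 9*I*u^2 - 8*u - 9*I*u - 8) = (u^2 + 4*I*u + 21)/(u^2 + u*(1 - 8*I) - 8*I)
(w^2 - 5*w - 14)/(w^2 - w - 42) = (w + 2)/(w + 6)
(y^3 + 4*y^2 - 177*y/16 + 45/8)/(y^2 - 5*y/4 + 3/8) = (4*y^2 + 19*y - 30)/(2*(2*y - 1))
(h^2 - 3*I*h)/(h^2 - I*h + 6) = h/(h + 2*I)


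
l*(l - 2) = l^2 - 2*l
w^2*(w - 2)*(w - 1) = w^4 - 3*w^3 + 2*w^2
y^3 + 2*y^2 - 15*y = y*(y - 3)*(y + 5)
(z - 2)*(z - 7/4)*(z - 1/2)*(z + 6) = z^4 + 7*z^3/4 - 161*z^2/8 + 61*z/2 - 21/2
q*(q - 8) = q^2 - 8*q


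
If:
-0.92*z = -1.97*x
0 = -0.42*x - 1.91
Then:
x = -4.55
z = -9.74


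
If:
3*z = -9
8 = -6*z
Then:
No Solution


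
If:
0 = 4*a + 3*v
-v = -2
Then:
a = -3/2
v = 2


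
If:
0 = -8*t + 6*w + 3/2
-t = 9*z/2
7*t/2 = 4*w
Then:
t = 6/11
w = 21/44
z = -4/33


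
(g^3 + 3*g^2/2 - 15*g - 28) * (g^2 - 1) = g^5 + 3*g^4/2 - 16*g^3 - 59*g^2/2 + 15*g + 28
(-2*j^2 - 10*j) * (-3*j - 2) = 6*j^3 + 34*j^2 + 20*j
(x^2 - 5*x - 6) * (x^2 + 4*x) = x^4 - x^3 - 26*x^2 - 24*x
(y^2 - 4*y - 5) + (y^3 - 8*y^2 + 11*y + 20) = y^3 - 7*y^2 + 7*y + 15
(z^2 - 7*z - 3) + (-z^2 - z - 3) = -8*z - 6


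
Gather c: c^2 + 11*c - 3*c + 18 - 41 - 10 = c^2 + 8*c - 33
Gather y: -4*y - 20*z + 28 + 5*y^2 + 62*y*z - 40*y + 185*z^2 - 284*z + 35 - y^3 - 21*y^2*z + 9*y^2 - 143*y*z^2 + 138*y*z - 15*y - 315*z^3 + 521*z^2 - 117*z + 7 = -y^3 + y^2*(14 - 21*z) + y*(-143*z^2 + 200*z - 59) - 315*z^3 + 706*z^2 - 421*z + 70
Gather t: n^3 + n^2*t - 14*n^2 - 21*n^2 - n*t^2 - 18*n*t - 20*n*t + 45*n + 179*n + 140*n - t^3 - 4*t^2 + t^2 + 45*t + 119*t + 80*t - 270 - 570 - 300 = n^3 - 35*n^2 + 364*n - t^3 + t^2*(-n - 3) + t*(n^2 - 38*n + 244) - 1140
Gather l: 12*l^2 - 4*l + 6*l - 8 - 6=12*l^2 + 2*l - 14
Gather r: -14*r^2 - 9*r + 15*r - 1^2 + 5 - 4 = -14*r^2 + 6*r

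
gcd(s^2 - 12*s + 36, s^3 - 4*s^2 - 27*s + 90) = s - 6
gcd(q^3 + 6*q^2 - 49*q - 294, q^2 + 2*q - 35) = q + 7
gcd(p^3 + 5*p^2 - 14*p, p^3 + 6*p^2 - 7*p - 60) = 1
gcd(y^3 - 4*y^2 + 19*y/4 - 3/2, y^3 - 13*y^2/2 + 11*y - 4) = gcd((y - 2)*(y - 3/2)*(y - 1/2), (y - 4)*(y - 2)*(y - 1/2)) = y^2 - 5*y/2 + 1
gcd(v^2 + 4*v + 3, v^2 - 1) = v + 1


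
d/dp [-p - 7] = -1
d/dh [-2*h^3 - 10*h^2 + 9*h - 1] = -6*h^2 - 20*h + 9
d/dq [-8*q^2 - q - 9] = -16*q - 1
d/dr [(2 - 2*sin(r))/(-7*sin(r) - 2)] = 18*cos(r)/(7*sin(r) + 2)^2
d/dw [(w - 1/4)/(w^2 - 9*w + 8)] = (-w^2 + w/2 + 23/4)/(w^4 - 18*w^3 + 97*w^2 - 144*w + 64)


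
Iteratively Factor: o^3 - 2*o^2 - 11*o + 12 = (o + 3)*(o^2 - 5*o + 4) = (o - 4)*(o + 3)*(o - 1)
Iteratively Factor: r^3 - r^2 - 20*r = (r - 5)*(r^2 + 4*r) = (r - 5)*(r + 4)*(r)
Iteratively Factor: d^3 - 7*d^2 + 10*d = (d)*(d^2 - 7*d + 10) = d*(d - 2)*(d - 5)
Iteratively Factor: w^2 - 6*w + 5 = (w - 1)*(w - 5)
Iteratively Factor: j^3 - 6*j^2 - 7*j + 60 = (j + 3)*(j^2 - 9*j + 20) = (j - 4)*(j + 3)*(j - 5)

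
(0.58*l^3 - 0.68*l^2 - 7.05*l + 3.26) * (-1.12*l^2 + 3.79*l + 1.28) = -0.6496*l^5 + 2.9598*l^4 + 6.0612*l^3 - 31.2411*l^2 + 3.3314*l + 4.1728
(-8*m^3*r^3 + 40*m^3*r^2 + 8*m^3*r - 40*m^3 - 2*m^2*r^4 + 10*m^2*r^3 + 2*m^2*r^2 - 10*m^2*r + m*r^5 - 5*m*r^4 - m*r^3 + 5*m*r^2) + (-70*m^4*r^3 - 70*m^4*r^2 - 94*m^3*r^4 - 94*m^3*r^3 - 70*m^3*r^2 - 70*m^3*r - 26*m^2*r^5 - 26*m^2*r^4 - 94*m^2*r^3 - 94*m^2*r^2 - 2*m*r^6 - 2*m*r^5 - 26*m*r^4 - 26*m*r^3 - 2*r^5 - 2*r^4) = -70*m^4*r^3 - 70*m^4*r^2 - 94*m^3*r^4 - 102*m^3*r^3 - 30*m^3*r^2 - 62*m^3*r - 40*m^3 - 26*m^2*r^5 - 28*m^2*r^4 - 84*m^2*r^3 - 92*m^2*r^2 - 10*m^2*r - 2*m*r^6 - m*r^5 - 31*m*r^4 - 27*m*r^3 + 5*m*r^2 - 2*r^5 - 2*r^4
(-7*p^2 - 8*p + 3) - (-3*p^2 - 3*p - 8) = -4*p^2 - 5*p + 11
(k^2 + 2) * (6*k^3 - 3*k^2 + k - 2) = 6*k^5 - 3*k^4 + 13*k^3 - 8*k^2 + 2*k - 4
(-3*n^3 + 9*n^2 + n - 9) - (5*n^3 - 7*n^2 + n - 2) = -8*n^3 + 16*n^2 - 7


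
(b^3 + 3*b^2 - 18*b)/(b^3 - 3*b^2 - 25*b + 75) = b*(b + 6)/(b^2 - 25)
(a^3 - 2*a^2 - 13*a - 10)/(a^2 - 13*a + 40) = (a^2 + 3*a + 2)/(a - 8)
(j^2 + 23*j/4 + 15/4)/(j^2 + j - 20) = (j + 3/4)/(j - 4)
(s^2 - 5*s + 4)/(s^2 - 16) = (s - 1)/(s + 4)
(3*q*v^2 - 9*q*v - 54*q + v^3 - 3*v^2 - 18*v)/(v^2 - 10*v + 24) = (3*q*v + 9*q + v^2 + 3*v)/(v - 4)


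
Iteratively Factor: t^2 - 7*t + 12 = (t - 3)*(t - 4)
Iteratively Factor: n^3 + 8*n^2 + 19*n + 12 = (n + 4)*(n^2 + 4*n + 3) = (n + 1)*(n + 4)*(n + 3)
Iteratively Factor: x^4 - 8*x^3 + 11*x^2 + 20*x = (x)*(x^3 - 8*x^2 + 11*x + 20) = x*(x + 1)*(x^2 - 9*x + 20) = x*(x - 4)*(x + 1)*(x - 5)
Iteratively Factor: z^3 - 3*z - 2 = (z - 2)*(z^2 + 2*z + 1) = (z - 2)*(z + 1)*(z + 1)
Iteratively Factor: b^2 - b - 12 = (b + 3)*(b - 4)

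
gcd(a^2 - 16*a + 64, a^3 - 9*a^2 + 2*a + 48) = a - 8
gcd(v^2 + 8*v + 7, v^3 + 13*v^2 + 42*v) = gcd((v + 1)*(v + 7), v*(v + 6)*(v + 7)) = v + 7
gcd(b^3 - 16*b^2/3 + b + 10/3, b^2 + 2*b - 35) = b - 5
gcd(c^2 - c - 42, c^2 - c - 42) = c^2 - c - 42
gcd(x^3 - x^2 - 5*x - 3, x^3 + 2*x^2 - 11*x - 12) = x^2 - 2*x - 3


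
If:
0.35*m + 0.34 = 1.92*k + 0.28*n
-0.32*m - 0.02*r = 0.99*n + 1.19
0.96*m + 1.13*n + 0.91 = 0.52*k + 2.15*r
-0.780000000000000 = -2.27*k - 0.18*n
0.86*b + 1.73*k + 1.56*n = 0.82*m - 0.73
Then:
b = 1.08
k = 0.45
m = 0.43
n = -1.34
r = -0.20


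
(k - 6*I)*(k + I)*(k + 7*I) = k^3 + 2*I*k^2 + 41*k + 42*I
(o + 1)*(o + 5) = o^2 + 6*o + 5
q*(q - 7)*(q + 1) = q^3 - 6*q^2 - 7*q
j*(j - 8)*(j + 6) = j^3 - 2*j^2 - 48*j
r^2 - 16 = (r - 4)*(r + 4)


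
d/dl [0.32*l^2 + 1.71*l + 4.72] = 0.64*l + 1.71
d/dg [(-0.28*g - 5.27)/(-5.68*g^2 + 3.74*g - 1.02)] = (-1.5904*g^2 - 59.8672*g + 19.9954)/(32.2624*g^4 - 42.4864*g^3 + 25.5748*g^2 - 7.6296*g + 1.0404)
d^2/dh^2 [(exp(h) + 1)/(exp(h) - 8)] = 9*(exp(h) + 8)*exp(h)/(exp(3*h) - 24*exp(2*h) + 192*exp(h) - 512)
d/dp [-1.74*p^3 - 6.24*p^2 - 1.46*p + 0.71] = -5.22*p^2 - 12.48*p - 1.46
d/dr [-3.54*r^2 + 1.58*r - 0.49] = 1.58 - 7.08*r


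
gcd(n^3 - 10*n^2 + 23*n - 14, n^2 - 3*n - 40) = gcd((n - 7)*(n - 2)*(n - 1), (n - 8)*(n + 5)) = 1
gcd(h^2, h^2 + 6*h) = h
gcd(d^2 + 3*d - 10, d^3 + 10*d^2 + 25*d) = d + 5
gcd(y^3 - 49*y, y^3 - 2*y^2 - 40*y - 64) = 1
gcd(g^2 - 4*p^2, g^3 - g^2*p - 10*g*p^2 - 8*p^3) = g + 2*p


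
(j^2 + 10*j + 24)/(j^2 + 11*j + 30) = (j + 4)/(j + 5)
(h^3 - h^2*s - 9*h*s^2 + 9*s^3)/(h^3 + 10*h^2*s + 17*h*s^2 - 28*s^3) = (h^2 - 9*s^2)/(h^2 + 11*h*s + 28*s^2)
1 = 1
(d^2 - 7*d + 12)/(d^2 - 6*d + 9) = (d - 4)/(d - 3)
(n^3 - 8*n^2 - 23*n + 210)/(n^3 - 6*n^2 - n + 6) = (n^2 - 2*n - 35)/(n^2 - 1)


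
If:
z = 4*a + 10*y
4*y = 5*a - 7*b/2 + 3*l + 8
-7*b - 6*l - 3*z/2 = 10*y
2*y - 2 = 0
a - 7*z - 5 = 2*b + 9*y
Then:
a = -571/193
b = -795/386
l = 2767/2316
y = 1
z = -354/193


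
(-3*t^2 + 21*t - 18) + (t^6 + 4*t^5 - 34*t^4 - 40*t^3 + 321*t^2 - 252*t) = t^6 + 4*t^5 - 34*t^4 - 40*t^3 + 318*t^2 - 231*t - 18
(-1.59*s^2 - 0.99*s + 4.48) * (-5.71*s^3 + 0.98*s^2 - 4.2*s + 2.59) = 9.0789*s^5 + 4.0947*s^4 - 19.873*s^3 + 4.4303*s^2 - 21.3801*s + 11.6032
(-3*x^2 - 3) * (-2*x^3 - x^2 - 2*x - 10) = 6*x^5 + 3*x^4 + 12*x^3 + 33*x^2 + 6*x + 30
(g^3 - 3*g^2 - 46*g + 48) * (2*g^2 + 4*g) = 2*g^5 - 2*g^4 - 104*g^3 - 88*g^2 + 192*g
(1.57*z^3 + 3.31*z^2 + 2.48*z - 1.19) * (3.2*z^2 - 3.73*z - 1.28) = 5.024*z^5 + 4.7359*z^4 - 6.4199*z^3 - 17.2952*z^2 + 1.2643*z + 1.5232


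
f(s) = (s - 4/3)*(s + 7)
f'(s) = 2*s + 17/3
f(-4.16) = -15.60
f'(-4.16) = -2.65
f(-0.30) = -10.94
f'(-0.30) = 5.07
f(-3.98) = -16.05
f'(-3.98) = -2.29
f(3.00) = 16.67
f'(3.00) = 11.67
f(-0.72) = -12.89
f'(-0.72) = 4.23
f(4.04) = 29.88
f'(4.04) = 13.75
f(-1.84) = -16.37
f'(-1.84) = 1.99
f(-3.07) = -17.31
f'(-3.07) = -0.47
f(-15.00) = 130.67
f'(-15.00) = -24.33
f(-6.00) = -7.33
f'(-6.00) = -6.33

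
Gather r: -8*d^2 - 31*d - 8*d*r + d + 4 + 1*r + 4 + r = -8*d^2 - 30*d + r*(2 - 8*d) + 8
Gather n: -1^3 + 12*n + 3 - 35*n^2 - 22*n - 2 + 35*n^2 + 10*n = 0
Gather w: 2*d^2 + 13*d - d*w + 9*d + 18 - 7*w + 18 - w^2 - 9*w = 2*d^2 + 22*d - w^2 + w*(-d - 16) + 36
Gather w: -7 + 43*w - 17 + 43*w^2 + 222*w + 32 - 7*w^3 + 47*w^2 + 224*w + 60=-7*w^3 + 90*w^2 + 489*w + 68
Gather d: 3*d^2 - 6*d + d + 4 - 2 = 3*d^2 - 5*d + 2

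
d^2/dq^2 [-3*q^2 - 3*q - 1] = -6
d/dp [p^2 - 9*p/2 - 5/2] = 2*p - 9/2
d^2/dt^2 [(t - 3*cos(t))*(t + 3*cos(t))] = 20 - 36*sin(t)^2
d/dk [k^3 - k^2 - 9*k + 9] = 3*k^2 - 2*k - 9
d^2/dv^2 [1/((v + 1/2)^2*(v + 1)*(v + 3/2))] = 16*(160*v^4 + 680*v^3 + 1068*v^2 + 734*v + 187)/(128*v^10 + 1216*v^9 + 5088*v^8 + 12336*v^7 + 19176*v^6 + 19956*v^5 + 14074*v^4 + 6641*v^3 + 2007*v^2 + 351*v + 27)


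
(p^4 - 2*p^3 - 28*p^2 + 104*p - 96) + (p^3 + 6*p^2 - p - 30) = p^4 - p^3 - 22*p^2 + 103*p - 126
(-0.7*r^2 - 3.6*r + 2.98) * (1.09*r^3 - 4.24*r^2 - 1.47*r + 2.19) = -0.763*r^5 - 0.956*r^4 + 19.5412*r^3 - 8.8762*r^2 - 12.2646*r + 6.5262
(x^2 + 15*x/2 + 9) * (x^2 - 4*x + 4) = x^4 + 7*x^3/2 - 17*x^2 - 6*x + 36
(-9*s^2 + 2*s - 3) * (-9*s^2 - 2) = 81*s^4 - 18*s^3 + 45*s^2 - 4*s + 6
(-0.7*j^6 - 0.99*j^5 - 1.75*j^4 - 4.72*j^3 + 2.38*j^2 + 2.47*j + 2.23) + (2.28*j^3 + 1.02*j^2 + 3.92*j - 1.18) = -0.7*j^6 - 0.99*j^5 - 1.75*j^4 - 2.44*j^3 + 3.4*j^2 + 6.39*j + 1.05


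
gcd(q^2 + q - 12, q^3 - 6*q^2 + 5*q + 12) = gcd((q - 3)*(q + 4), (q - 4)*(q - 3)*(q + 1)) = q - 3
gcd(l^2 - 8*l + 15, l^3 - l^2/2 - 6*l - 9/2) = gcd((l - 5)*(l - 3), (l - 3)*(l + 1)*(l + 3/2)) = l - 3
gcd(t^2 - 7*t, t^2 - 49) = t - 7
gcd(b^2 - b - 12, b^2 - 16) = b - 4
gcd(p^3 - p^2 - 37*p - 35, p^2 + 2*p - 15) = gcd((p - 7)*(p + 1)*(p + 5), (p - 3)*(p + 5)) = p + 5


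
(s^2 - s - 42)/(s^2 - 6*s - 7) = (s + 6)/(s + 1)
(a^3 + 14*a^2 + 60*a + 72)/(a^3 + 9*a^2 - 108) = (a + 2)/(a - 3)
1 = 1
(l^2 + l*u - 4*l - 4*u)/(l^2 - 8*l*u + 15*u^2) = (l^2 + l*u - 4*l - 4*u)/(l^2 - 8*l*u + 15*u^2)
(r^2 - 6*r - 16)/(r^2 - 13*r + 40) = (r + 2)/(r - 5)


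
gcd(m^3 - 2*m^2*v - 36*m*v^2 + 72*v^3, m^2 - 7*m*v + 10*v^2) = -m + 2*v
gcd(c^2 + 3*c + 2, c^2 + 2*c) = c + 2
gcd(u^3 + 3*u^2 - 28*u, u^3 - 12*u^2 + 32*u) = u^2 - 4*u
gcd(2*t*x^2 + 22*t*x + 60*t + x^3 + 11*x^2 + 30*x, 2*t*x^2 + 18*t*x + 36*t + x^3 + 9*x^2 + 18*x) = 2*t*x + 12*t + x^2 + 6*x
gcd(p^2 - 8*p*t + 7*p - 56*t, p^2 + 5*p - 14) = p + 7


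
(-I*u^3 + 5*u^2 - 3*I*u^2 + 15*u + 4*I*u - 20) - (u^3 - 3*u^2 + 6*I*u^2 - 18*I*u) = -u^3 - I*u^3 + 8*u^2 - 9*I*u^2 + 15*u + 22*I*u - 20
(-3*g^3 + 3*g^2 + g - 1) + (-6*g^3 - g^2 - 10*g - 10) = -9*g^3 + 2*g^2 - 9*g - 11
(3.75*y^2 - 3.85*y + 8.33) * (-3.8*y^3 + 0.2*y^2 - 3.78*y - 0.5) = -14.25*y^5 + 15.38*y^4 - 46.599*y^3 + 14.344*y^2 - 29.5624*y - 4.165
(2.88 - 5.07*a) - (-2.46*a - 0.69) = 3.57 - 2.61*a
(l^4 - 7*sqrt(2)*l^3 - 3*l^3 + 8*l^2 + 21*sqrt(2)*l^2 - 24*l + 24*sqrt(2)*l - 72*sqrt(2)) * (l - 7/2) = l^5 - 7*sqrt(2)*l^4 - 13*l^4/2 + 37*l^3/2 + 91*sqrt(2)*l^3/2 - 99*sqrt(2)*l^2/2 - 52*l^2 - 156*sqrt(2)*l + 84*l + 252*sqrt(2)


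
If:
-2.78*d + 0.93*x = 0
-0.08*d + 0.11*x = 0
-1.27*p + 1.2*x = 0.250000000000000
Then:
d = 0.00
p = -0.20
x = 0.00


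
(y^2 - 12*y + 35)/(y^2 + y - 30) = (y - 7)/(y + 6)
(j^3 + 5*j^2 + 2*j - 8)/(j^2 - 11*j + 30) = (j^3 + 5*j^2 + 2*j - 8)/(j^2 - 11*j + 30)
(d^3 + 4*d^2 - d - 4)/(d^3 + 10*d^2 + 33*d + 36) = (d^2 - 1)/(d^2 + 6*d + 9)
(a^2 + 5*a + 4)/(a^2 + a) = (a + 4)/a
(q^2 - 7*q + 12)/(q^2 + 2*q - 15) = (q - 4)/(q + 5)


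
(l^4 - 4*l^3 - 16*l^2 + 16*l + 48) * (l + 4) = l^5 - 32*l^3 - 48*l^2 + 112*l + 192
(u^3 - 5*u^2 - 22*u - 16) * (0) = 0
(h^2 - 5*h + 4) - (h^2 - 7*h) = 2*h + 4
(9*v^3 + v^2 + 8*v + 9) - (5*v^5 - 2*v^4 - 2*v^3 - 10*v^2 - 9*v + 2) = -5*v^5 + 2*v^4 + 11*v^3 + 11*v^2 + 17*v + 7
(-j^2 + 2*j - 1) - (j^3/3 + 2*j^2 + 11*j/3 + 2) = -j^3/3 - 3*j^2 - 5*j/3 - 3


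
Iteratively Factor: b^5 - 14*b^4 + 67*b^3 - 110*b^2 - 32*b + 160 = (b - 5)*(b^4 - 9*b^3 + 22*b^2 - 32) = (b - 5)*(b - 4)*(b^3 - 5*b^2 + 2*b + 8) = (b - 5)*(b - 4)*(b - 2)*(b^2 - 3*b - 4) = (b - 5)*(b - 4)*(b - 2)*(b + 1)*(b - 4)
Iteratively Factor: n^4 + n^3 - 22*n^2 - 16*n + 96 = (n + 4)*(n^3 - 3*n^2 - 10*n + 24) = (n + 3)*(n + 4)*(n^2 - 6*n + 8) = (n - 4)*(n + 3)*(n + 4)*(n - 2)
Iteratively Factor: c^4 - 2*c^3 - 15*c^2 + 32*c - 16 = (c - 1)*(c^3 - c^2 - 16*c + 16) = (c - 4)*(c - 1)*(c^2 + 3*c - 4) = (c - 4)*(c - 1)^2*(c + 4)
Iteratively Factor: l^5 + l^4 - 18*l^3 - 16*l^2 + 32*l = (l - 1)*(l^4 + 2*l^3 - 16*l^2 - 32*l) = (l - 1)*(l + 4)*(l^3 - 2*l^2 - 8*l) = (l - 4)*(l - 1)*(l + 4)*(l^2 + 2*l) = l*(l - 4)*(l - 1)*(l + 4)*(l + 2)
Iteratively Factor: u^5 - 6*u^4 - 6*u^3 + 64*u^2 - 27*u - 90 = (u - 3)*(u^4 - 3*u^3 - 15*u^2 + 19*u + 30) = (u - 3)*(u - 2)*(u^3 - u^2 - 17*u - 15) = (u - 5)*(u - 3)*(u - 2)*(u^2 + 4*u + 3) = (u - 5)*(u - 3)*(u - 2)*(u + 1)*(u + 3)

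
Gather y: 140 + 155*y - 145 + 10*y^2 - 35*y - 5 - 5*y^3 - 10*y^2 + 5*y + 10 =-5*y^3 + 125*y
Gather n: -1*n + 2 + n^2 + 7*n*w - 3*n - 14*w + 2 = n^2 + n*(7*w - 4) - 14*w + 4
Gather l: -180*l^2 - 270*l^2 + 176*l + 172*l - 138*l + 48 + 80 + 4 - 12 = -450*l^2 + 210*l + 120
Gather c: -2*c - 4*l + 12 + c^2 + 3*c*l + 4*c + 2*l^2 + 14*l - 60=c^2 + c*(3*l + 2) + 2*l^2 + 10*l - 48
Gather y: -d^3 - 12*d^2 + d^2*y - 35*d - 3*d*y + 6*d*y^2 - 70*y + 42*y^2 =-d^3 - 12*d^2 - 35*d + y^2*(6*d + 42) + y*(d^2 - 3*d - 70)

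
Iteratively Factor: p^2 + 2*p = (p + 2)*(p)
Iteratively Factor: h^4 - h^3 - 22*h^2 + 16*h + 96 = (h - 3)*(h^3 + 2*h^2 - 16*h - 32) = (h - 3)*(h + 2)*(h^2 - 16) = (h - 3)*(h + 2)*(h + 4)*(h - 4)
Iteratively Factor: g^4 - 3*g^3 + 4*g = (g)*(g^3 - 3*g^2 + 4) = g*(g + 1)*(g^2 - 4*g + 4) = g*(g - 2)*(g + 1)*(g - 2)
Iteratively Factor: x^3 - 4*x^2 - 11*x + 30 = (x - 5)*(x^2 + x - 6) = (x - 5)*(x - 2)*(x + 3)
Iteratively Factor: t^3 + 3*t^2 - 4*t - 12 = (t - 2)*(t^2 + 5*t + 6) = (t - 2)*(t + 2)*(t + 3)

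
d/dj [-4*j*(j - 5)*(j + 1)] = -12*j^2 + 32*j + 20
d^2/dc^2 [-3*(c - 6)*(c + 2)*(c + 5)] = -18*c - 6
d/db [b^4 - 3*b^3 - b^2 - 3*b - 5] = 4*b^3 - 9*b^2 - 2*b - 3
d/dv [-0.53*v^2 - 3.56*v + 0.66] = -1.06*v - 3.56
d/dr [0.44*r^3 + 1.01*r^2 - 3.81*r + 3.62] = 1.32*r^2 + 2.02*r - 3.81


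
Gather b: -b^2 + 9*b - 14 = -b^2 + 9*b - 14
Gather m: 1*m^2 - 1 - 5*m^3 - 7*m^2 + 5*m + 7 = -5*m^3 - 6*m^2 + 5*m + 6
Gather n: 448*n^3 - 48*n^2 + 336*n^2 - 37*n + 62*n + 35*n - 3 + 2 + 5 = 448*n^3 + 288*n^2 + 60*n + 4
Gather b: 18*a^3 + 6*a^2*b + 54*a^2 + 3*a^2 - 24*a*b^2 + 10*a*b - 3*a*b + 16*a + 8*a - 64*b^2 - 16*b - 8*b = 18*a^3 + 57*a^2 + 24*a + b^2*(-24*a - 64) + b*(6*a^2 + 7*a - 24)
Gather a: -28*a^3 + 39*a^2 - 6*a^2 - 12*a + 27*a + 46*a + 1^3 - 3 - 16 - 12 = -28*a^3 + 33*a^2 + 61*a - 30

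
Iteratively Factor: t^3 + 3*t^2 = (t)*(t^2 + 3*t) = t^2*(t + 3)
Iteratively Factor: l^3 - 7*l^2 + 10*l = (l)*(l^2 - 7*l + 10) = l*(l - 5)*(l - 2)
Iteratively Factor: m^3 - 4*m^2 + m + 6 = (m - 2)*(m^2 - 2*m - 3) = (m - 3)*(m - 2)*(m + 1)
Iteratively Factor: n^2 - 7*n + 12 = (n - 4)*(n - 3)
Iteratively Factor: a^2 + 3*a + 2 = (a + 1)*(a + 2)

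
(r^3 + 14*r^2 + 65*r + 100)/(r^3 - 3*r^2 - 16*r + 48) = (r^2 + 10*r + 25)/(r^2 - 7*r + 12)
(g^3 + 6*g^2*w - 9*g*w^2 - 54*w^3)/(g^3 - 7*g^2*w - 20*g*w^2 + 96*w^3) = (-g^2 - 9*g*w - 18*w^2)/(-g^2 + 4*g*w + 32*w^2)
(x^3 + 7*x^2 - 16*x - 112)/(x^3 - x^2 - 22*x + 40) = (x^2 + 11*x + 28)/(x^2 + 3*x - 10)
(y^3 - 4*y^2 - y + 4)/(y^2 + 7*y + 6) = (y^2 - 5*y + 4)/(y + 6)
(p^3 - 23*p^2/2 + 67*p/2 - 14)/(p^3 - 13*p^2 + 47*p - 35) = (p^2 - 9*p/2 + 2)/(p^2 - 6*p + 5)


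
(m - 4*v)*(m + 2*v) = m^2 - 2*m*v - 8*v^2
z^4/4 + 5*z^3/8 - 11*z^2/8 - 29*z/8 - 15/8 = (z/4 + 1/4)*(z - 5/2)*(z + 1)*(z + 3)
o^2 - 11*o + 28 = (o - 7)*(o - 4)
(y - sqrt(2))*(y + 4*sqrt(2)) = y^2 + 3*sqrt(2)*y - 8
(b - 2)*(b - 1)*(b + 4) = b^3 + b^2 - 10*b + 8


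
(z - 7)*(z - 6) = z^2 - 13*z + 42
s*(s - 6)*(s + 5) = s^3 - s^2 - 30*s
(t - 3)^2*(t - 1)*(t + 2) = t^4 - 5*t^3 + t^2 + 21*t - 18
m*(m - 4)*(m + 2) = m^3 - 2*m^2 - 8*m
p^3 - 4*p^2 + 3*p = p*(p - 3)*(p - 1)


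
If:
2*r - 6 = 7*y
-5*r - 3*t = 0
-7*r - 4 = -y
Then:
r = -34/47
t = 170/141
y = -50/47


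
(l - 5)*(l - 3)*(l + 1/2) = l^3 - 15*l^2/2 + 11*l + 15/2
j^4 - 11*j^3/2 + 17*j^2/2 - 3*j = j*(j - 3)*(j - 2)*(j - 1/2)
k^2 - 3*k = k*(k - 3)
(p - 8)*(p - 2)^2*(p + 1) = p^4 - 11*p^3 + 24*p^2 + 4*p - 32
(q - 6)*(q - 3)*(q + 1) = q^3 - 8*q^2 + 9*q + 18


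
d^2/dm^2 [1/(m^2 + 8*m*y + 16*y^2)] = 6/(m^4 + 16*m^3*y + 96*m^2*y^2 + 256*m*y^3 + 256*y^4)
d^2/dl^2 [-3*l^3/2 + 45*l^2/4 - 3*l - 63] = 45/2 - 9*l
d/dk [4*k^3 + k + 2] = 12*k^2 + 1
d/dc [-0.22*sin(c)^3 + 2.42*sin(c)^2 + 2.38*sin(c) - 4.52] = (-0.66*sin(c)^2 + 4.84*sin(c) + 2.38)*cos(c)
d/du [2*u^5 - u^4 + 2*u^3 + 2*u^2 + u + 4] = 10*u^4 - 4*u^3 + 6*u^2 + 4*u + 1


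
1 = 1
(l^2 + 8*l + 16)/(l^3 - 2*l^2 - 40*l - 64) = (l + 4)/(l^2 - 6*l - 16)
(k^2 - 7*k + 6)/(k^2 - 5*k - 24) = (-k^2 + 7*k - 6)/(-k^2 + 5*k + 24)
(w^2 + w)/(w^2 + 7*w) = (w + 1)/(w + 7)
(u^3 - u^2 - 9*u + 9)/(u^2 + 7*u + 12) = (u^2 - 4*u + 3)/(u + 4)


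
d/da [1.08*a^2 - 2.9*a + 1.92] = 2.16*a - 2.9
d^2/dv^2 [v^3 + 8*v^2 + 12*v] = 6*v + 16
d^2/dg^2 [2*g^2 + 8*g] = 4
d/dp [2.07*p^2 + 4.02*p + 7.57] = 4.14*p + 4.02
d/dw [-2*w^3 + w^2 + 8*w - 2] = -6*w^2 + 2*w + 8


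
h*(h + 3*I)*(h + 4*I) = h^3 + 7*I*h^2 - 12*h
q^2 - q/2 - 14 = (q - 4)*(q + 7/2)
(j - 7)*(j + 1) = j^2 - 6*j - 7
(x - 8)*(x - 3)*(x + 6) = x^3 - 5*x^2 - 42*x + 144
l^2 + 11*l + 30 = (l + 5)*(l + 6)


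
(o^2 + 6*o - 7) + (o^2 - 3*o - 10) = 2*o^2 + 3*o - 17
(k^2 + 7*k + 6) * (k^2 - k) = k^4 + 6*k^3 - k^2 - 6*k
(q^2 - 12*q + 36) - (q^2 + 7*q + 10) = 26 - 19*q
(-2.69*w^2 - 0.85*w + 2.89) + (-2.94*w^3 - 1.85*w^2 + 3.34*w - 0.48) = -2.94*w^3 - 4.54*w^2 + 2.49*w + 2.41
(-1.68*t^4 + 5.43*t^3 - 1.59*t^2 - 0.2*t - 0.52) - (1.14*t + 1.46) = -1.68*t^4 + 5.43*t^3 - 1.59*t^2 - 1.34*t - 1.98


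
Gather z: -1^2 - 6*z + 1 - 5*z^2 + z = -5*z^2 - 5*z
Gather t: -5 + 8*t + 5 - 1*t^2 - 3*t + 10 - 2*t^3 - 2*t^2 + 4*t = -2*t^3 - 3*t^2 + 9*t + 10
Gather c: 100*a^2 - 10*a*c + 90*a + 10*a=100*a^2 - 10*a*c + 100*a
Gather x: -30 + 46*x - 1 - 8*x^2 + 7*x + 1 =-8*x^2 + 53*x - 30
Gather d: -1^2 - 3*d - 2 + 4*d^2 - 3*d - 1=4*d^2 - 6*d - 4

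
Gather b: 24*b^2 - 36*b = 24*b^2 - 36*b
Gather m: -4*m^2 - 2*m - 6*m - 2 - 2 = -4*m^2 - 8*m - 4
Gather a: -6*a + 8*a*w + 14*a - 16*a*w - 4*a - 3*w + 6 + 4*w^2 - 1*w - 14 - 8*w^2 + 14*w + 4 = a*(4 - 8*w) - 4*w^2 + 10*w - 4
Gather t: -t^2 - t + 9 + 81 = -t^2 - t + 90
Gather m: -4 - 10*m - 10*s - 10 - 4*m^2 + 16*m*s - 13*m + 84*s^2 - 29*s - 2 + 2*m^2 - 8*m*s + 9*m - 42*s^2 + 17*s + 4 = -2*m^2 + m*(8*s - 14) + 42*s^2 - 22*s - 12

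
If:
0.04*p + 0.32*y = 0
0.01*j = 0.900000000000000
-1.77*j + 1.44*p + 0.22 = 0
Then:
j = 90.00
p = 110.47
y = -13.81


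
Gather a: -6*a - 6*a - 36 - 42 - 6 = -12*a - 84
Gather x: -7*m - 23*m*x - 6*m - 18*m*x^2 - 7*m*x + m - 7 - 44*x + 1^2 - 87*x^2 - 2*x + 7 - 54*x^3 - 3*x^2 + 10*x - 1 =-12*m - 54*x^3 + x^2*(-18*m - 90) + x*(-30*m - 36)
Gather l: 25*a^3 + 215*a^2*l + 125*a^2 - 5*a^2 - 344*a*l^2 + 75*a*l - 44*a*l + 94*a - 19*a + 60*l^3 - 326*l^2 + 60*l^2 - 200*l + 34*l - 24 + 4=25*a^3 + 120*a^2 + 75*a + 60*l^3 + l^2*(-344*a - 266) + l*(215*a^2 + 31*a - 166) - 20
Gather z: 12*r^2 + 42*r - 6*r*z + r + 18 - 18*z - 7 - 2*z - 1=12*r^2 + 43*r + z*(-6*r - 20) + 10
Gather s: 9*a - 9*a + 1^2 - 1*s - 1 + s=0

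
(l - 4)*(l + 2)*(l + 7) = l^3 + 5*l^2 - 22*l - 56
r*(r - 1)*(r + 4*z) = r^3 + 4*r^2*z - r^2 - 4*r*z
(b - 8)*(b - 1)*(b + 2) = b^3 - 7*b^2 - 10*b + 16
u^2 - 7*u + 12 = (u - 4)*(u - 3)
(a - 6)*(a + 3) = a^2 - 3*a - 18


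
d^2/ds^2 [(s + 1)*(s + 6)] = 2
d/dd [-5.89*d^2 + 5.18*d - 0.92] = 5.18 - 11.78*d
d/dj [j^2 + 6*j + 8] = 2*j + 6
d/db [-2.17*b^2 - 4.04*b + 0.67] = -4.34*b - 4.04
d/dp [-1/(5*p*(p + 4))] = 2*(p + 2)/(5*p^2*(p + 4)^2)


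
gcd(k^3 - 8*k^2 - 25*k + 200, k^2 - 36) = 1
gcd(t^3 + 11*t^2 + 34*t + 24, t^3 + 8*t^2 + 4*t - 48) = t^2 + 10*t + 24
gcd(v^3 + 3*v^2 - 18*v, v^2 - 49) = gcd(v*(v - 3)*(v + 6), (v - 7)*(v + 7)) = 1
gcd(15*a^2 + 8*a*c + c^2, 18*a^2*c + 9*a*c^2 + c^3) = 3*a + c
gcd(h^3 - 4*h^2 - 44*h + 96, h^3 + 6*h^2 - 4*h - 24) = h^2 + 4*h - 12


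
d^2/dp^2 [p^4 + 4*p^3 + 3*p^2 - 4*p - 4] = 12*p^2 + 24*p + 6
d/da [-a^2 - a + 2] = -2*a - 1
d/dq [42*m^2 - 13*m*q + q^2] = -13*m + 2*q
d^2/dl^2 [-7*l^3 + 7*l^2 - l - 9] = 14 - 42*l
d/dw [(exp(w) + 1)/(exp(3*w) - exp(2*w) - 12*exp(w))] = ((exp(w) + 1)*(-3*exp(2*w) + 2*exp(w) + 12) - (-exp(2*w) + exp(w) + 12)*exp(w))*exp(-w)/(-exp(2*w) + exp(w) + 12)^2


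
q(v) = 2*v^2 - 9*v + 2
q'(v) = 4*v - 9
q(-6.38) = 140.83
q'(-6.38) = -34.52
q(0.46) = -1.72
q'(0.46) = -7.16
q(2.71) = -7.70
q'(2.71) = 1.84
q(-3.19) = 51.06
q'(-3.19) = -21.76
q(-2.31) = 33.46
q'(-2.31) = -18.24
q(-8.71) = 232.12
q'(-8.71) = -43.84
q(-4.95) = 95.56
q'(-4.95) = -28.80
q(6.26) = 24.04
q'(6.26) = 16.04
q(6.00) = 20.00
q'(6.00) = 15.00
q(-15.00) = 587.00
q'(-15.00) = -69.00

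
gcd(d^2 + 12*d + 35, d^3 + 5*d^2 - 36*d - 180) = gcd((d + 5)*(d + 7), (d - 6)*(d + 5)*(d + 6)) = d + 5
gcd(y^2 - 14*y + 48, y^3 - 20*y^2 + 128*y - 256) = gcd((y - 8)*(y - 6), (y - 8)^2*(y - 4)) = y - 8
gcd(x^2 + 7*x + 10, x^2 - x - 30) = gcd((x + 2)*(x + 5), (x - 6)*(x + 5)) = x + 5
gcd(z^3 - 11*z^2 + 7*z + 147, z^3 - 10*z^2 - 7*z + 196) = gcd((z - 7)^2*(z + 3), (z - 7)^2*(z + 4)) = z^2 - 14*z + 49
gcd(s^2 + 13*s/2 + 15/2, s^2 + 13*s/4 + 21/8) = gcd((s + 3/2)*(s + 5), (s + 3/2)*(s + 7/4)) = s + 3/2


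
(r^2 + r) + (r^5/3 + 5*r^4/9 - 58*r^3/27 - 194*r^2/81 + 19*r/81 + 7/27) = r^5/3 + 5*r^4/9 - 58*r^3/27 - 113*r^2/81 + 100*r/81 + 7/27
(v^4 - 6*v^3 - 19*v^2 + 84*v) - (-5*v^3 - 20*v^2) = v^4 - v^3 + v^2 + 84*v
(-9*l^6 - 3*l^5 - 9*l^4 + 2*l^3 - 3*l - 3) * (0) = 0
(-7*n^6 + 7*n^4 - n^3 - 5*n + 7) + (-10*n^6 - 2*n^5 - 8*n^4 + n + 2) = -17*n^6 - 2*n^5 - n^4 - n^3 - 4*n + 9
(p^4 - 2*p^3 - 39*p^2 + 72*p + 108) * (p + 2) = p^5 - 43*p^3 - 6*p^2 + 252*p + 216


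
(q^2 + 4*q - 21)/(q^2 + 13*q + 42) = (q - 3)/(q + 6)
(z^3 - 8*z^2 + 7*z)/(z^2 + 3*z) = (z^2 - 8*z + 7)/(z + 3)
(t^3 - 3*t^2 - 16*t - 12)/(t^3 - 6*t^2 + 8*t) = (t^3 - 3*t^2 - 16*t - 12)/(t*(t^2 - 6*t + 8))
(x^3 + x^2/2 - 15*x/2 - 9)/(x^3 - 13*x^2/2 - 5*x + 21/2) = (x^2 - x - 6)/(x^2 - 8*x + 7)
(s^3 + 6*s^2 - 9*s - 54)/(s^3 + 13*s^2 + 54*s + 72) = (s - 3)/(s + 4)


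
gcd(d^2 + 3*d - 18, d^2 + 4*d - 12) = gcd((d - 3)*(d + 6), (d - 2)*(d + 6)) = d + 6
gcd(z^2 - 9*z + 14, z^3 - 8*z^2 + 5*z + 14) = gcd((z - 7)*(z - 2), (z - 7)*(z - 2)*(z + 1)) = z^2 - 9*z + 14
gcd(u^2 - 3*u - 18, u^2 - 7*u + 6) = u - 6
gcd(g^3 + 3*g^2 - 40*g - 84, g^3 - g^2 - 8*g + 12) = 1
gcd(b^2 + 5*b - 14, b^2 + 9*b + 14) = b + 7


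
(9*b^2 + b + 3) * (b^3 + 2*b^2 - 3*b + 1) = 9*b^5 + 19*b^4 - 22*b^3 + 12*b^2 - 8*b + 3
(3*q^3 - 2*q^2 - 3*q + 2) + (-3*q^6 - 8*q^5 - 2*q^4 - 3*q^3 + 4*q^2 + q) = -3*q^6 - 8*q^5 - 2*q^4 + 2*q^2 - 2*q + 2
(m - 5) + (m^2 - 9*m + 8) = m^2 - 8*m + 3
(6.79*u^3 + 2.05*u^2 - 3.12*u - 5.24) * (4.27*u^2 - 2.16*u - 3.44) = 28.9933*u^5 - 5.9129*u^4 - 41.108*u^3 - 22.6876*u^2 + 22.0512*u + 18.0256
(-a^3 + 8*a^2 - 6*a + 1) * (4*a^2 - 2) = -4*a^5 + 32*a^4 - 22*a^3 - 12*a^2 + 12*a - 2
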